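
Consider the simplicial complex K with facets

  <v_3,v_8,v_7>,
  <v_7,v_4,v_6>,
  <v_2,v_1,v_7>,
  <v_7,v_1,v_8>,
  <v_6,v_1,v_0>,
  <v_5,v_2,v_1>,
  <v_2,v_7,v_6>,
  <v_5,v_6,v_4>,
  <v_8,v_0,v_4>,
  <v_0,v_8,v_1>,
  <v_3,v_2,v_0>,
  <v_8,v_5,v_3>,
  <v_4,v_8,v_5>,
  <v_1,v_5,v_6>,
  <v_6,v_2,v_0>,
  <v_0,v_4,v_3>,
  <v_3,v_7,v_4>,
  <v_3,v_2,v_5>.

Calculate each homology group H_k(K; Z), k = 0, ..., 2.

Order the vertices as v_0 < v_1 < v_2 < v_3 < v_4 < v_5 < v_6 < v_7 < v_8. Listing each simplex with vertices in this order, K has dimension 2 with simplices:

  0-simplices (9): [v_0], [v_1], [v_2], [v_3], [v_4], [v_5], [v_6], [v_7], [v_8]
  1-simplices (27): (27 of them)
  2-simplices (18): (18 of them)

giving chain groups C_0 ≅ Z^9, C_1 ≅ Z^27, C_2 ≅ Z^18.

The boundary map ∂_1: C_1 → C_0 sends each edge [p,q] (with p < q) to q − p. For instance
  ∂[v_2,v_6] = [v_6] − [v_2].
The resulting 9×27 matrix has rank 8, and its Smith normal form has invariant factors (1,1,1,1,1,1,1,1).

∂_2: C_2 → C_1 maps a triangle to the signed sum of its edges. For instance
  ∂[v_0,v_3,v_4] = [v_3,v_4] − [v_0,v_4] + [v_0,v_3],
  ∂[v_4,v_6,v_7] = [v_6,v_7] − [v_4,v_7] + [v_4,v_6].
The resulting 27×18 matrix has rank 18, and its Smith normal form has invariant factors (1,1,1,1,1,1,1,1,1,1,1,1,1,1,1,1,1,2).

Computing H_k = (kernel of ∂_k) / (image of ∂_{k+1}):

  H_0: rank C_0 − rank ∂_1 = 9 − 8 = 1, and the invariant factors of ∂_1 are all 1, so H_0 = Z.
  H_1: rank ker ∂_1 − rank ∂_2 = (27 − 8) − 18 = 1, and ∂_2 has invariant factor 2 > 1, so H_1 = Z ⊕ Z_2.
  H_2: rank ker ∂_2 − rank ∂_3 = (18 − 18) − 0 = 0, and there is no ∂_3, so H_2 = 0.

As a check, the Euler characteristic is 9 − 27 + 18 = 0, which agrees with 1 − 1 + 0 = 0.

H_0 = Z,  H_1 = Z ⊕ Z_2,  H_2 = 0.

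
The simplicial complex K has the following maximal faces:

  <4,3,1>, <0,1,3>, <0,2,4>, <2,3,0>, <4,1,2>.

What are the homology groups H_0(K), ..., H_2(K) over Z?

H_0 = Z,  H_1 = Z,  H_2 = 0.

Fix the vertex order 0 < 1 < 2 < 3 < 4 and write every simplex with vertices in increasing order. Then dim K = 2 and the simplices of K are:

  0-simplices (5): [0], [1], [2], [3], [4]
  1-simplices (10): [0,1], [0,2], [0,3], [0,4], [1,2], [1,3], [1,4], [2,3], [2,4], [3,4]
  2-simplices (5): [0,1,3], [0,2,3], [0,2,4], [1,2,4], [1,3,4]

Hence C_0 ≅ Z^5, C_1 ≅ Z^10, C_2 ≅ Z^5.

∂_1: C_1 → C_0 is given by ∂[p,q] = [q] − [p]. For instance
  ∂[0,4] = [4] − [0].
The resulting 5×10 matrix has rank 4, and its Smith normal form has invariant factors (1,1,1,1).

The boundary map ∂_2: C_2 → C_1 acts by ∂[p,q,r] = [q,r] − [p,r] + [p,q]. For instance
  ∂[1,3,4] = [3,4] − [1,4] + [1,3],
  ∂[1,2,4] = [2,4] − [1,4] + [1,2].
This gives a 10×5 integer matrix of rank 5; reducing to Smith normal form yields diagonal entries (1,1,1,1,1).

Computing H_k = (kernel of ∂_k) / (image of ∂_{k+1}):

  H_0: rank C_0 − rank ∂_1 = 5 − 4 = 1, and the invariant factors of ∂_1 are all 1, so H_0 ≅ Z.
  H_1: rank ker ∂_1 − rank ∂_2 = (10 − 4) − 5 = 1, and the invariant factors of ∂_2 are all 1, so H_1 ≅ Z.
  H_2: rank ker ∂_2 − rank ∂_3 = (5 − 5) − 0 = 0, and there is no ∂_3, so H_2 ≅ 0.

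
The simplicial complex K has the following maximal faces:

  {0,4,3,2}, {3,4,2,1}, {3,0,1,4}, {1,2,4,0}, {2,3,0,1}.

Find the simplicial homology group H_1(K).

Fix the vertex order 0 < 1 < 2 < 3 < 4 and write every simplex with vertices in increasing order. Then dim K = 3 and the simplices of K are:

  0-simplices (5): [0], [1], [2], [3], [4]
  1-simplices (10): [0,1], [0,2], [0,3], [0,4], [1,2], [1,3], [1,4], [2,3], [2,4], [3,4]
  2-simplices (10): [0,1,2], [0,1,3], [0,1,4], [0,2,3], [0,2,4], [0,3,4], [1,2,3], [1,2,4], [1,3,4], [2,3,4]
  3-simplices (5): [0,1,2,3], [0,1,2,4], [0,1,3,4], [0,2,3,4], [1,2,3,4]

Hence C_0 ≅ Z^5, C_1 ≅ Z^10, C_2 ≅ Z^10, C_3 ≅ Z^5.

∂_1: C_1 → C_0 sends each edge [p,q] (with p < q) to q − p. For instance
  ∂[0,4] = [4] − [0].
The 5×10 boundary matrix has rank 4 and Smith normal form diag(1,1,1,1).

The boundary map ∂_2: C_2 → C_1 sends each 2-simplex [p,q,r] to [q,r] − [p,r] + [p,q]. For instance
  ∂[1,2,4] = [2,4] − [1,4] + [1,2],
  ∂[0,1,2] = [1,2] − [0,2] + [0,1].
The resulting 10×10 matrix has rank 6, and its Smith normal form has invariant factors (1,1,1,1,1,1).

The boundary map ∂_3: C_3 → C_2 sends each 3-simplex σ to the alternating sum Σ_i (−1)^i (σ with its i-th vertex removed). For instance
  ∂[1,2,3,4] = [2,3,4] − [1,3,4] + [1,2,4] − [1,2,3],
  ∂[0,1,2,4] = [1,2,4] − [0,2,4] + [0,1,4] − [0,1,2].
This gives a 10×5 integer matrix of rank 4; reducing to Smith normal form yields diagonal entries (1,1,1,1).

Reading off H_k = ker ∂_k / im ∂_{k+1}:

  H_1: rank ker ∂_1 − rank ∂_2 = (10 − 4) − 6 = 0, and the invariant factors of ∂_2 are all 1, so H_1 ≅ 0.

H_1 ≅ 0.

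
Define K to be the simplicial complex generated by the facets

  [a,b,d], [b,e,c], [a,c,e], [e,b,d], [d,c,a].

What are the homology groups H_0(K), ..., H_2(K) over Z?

Fix the vertex order a < b < c < d < e and write every simplex with vertices in increasing order. Then dim K = 2 and the simplices of K are:

  0-simplices (5): a, b, c, d, e
  1-simplices (10): ab, ac, ad, ae, bc, bd, be, cd, ce, de
  2-simplices (5): abd, acd, ace, bce, bde

so the chain groups are C_0 ≅ Z^5, C_1 ≅ Z^10, C_2 ≅ Z^5.

The boundary map ∂_1: C_1 → C_0 maps an edge to its endpoints' difference, ∂[p,q] = q − p.
As a 5×10 matrix over Z this has rank 4, with invariant factors (1,1,1,1).

∂_2: C_2 → C_1 sends each 2-simplex [p,q,r] to [q,r] − [p,r] + [p,q]. For instance
  ∂abd = bd − ad + ab,
  ∂bce = ce − be + bc.
The 10×5 boundary matrix has rank 5 and Smith normal form diag(1,1,1,1,1).

From H_k ≅ ker(∂_k) / im(∂_{k+1}) we obtain:

  H_0: rank C_0 − rank ∂_1 = 5 − 4 = 1, and the invariant factors of ∂_1 are all 1, so H_0 ≅ Z.
  H_1: rank ker ∂_1 − rank ∂_2 = (10 − 4) − 5 = 1, and the invariant factors of ∂_2 are all 1, so H_1 ≅ Z.
  H_2: rank ker ∂_2 − rank ∂_3 = (5 − 5) − 0 = 0, and there is no ∂_3, so H_2 ≅ 0.

H_0 ≅ Z,  H_1 ≅ Z,  H_2 = 0.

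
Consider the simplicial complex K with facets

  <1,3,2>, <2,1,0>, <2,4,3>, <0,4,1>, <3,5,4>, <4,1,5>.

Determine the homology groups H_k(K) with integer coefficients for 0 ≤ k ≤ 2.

H_0 = Z,  H_1 = Z,  H_2 = 0.

K has 6 vertices, 12 edges, 6 triangles.
rank ∂_0 = 0, rank ∂_1 = 5 ⇒ b_0 = 6 − 0 − 5 = 1; all invariant factors of ∂_1 are 1 so no torsion. So H_0 = Z.
rank ∂_1 = 5, rank ∂_2 = 6 ⇒ b_1 = 12 − 5 − 6 = 1; all invariant factors of ∂_2 are 1 so no torsion. So H_1 = Z.
rank ∂_2 = 6, rank ∂_3 = 0 ⇒ b_2 = 6 − 6 − 0 = 0. So H_2 = 0.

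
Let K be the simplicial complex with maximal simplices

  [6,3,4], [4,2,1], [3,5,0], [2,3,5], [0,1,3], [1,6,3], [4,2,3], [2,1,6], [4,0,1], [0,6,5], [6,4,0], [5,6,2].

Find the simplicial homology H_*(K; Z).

H_0 = Z,  H_1 = Z_2,  H_2 = 0.

We work with the vertex ordering 0 < 1 < 2 < 3 < 4 < 5 < 6. The simplices of K, each written with vertices in increasing order, are:

  0-simplices (7): [0], [1], [2], [3], [4], [5], [6]
  1-simplices (18): [0,1], [0,3], [0,4], [0,5], [0,6], [1,2], [1,3], [1,4], [1,6], [2,3], [2,4], [2,5], [2,6], [3,4], [3,5], [3,6], [4,6], [5,6]
  2-simplices (12): [0,1,3], [0,1,4], [0,3,5], [0,4,6], [0,5,6], [1,2,4], [1,2,6], [1,3,6], [2,3,4], [2,3,5], [2,5,6], [3,4,6]

so the chain groups are C_0 ≅ Z^7, C_1 ≅ Z^18, C_2 ≅ Z^12.

∂_1: C_1 → C_0 sends each edge [p,q] (with p < q) to q − p.
The 7×18 boundary matrix has rank 6 and Smith normal form diag(1,1,1,1,1,1).

The boundary map ∂_2: C_2 → C_1 maps a triangle to the signed sum of its edges. For instance
  ∂[2,3,5] = [3,5] − [2,5] + [2,3],
  ∂[2,3,4] = [3,4] − [2,4] + [2,3].
This gives a 18×12 integer matrix of rank 12; reducing to Smith normal form yields diagonal entries (1,1,1,1,1,1,1,1,1,1,1,2).

Reading off H_k = ker ∂_k / im ∂_{k+1}:

  H_0: rank C_0 − rank ∂_1 = 7 − 6 = 1, and the invariant factors of ∂_1 are all 1, so H_0 = Z.
  H_1: rank ker ∂_1 − rank ∂_2 = (18 − 6) − 12 = 0, and ∂_2 has invariant factor 2 > 1, so H_1 = Z_2.
  H_2: rank ker ∂_2 − rank ∂_3 = (12 − 12) − 0 = 0, and there is no ∂_3, so H_2 = 0.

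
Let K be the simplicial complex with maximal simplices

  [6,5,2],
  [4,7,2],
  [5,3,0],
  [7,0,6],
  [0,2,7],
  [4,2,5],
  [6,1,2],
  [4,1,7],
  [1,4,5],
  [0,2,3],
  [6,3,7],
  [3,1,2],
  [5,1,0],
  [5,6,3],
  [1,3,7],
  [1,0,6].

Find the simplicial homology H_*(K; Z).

H_0 = Z,  H_1 = Z^2,  H_2 = Z.

Fix the vertex order 0 < 1 < 2 < 3 < 4 < 5 < 6 < 7 and write every simplex with vertices in increasing order. Then dim K = 2 and the simplices of K are:

  0-simplices (8): [0], [1], [2], [3], [4], [5], [6], [7]
  1-simplices (24): (24 of them)
  2-simplices (16): [0,1,5], [0,1,6], [0,2,3], [0,2,7], [0,3,5], [0,6,7], [1,2,3], [1,2,6], [1,3,7], [1,4,5], [1,4,7], [2,4,5], [2,4,7], [2,5,6], [3,5,6], [3,6,7]

giving chain groups C_0 ≅ Z^8, C_1 ≅ Z^24, C_2 ≅ Z^16.

Boundary ∂_1: C_1 → C_0 sends each edge [p,q] (with p < q) to q − p. For instance
  ∂[1,3] = [3] − [1].
The resulting 8×24 matrix has rank 7, and its Smith normal form has invariant factors (1,1,1,1,1,1,1).

The boundary map ∂_2: C_2 → C_1 acts by ∂[p,q,r] = [q,r] − [p,r] + [p,q]. For instance
  ∂[0,6,7] = [6,7] − [0,7] + [0,6],
  ∂[3,5,6] = [5,6] − [3,6] + [3,5].
This gives a 24×16 integer matrix of rank 15; reducing to Smith normal form yields diagonal entries (1,1,1,1,1,1,1,1,1,1,1,1,1,1,1).

Now H_k = ker ∂_k / im ∂_{k+1}, so:

  H_0: rank C_0 − rank ∂_1 = 8 − 7 = 1, and the invariant factors of ∂_1 are all 1, so H_0 = Z.
  H_1: rank ker ∂_1 − rank ∂_2 = (24 − 7) − 15 = 2, and the invariant factors of ∂_2 are all 1, so H_1 = Z^2.
  H_2: rank ker ∂_2 − rank ∂_3 = (16 − 15) − 0 = 1, and there is no ∂_3, so H_2 = Z.

As a check, the Euler characteristic is 8 − 24 + 16 = 0, which agrees with 1 − 2 + 1 = 0.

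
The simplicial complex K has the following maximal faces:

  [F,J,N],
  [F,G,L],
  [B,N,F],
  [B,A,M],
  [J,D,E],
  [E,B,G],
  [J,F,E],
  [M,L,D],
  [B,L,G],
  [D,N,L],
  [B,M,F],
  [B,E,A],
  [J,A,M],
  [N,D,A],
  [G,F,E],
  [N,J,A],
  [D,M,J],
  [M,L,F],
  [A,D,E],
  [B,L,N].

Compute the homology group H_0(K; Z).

K has 10 vertices, 30 edges, 20 triangles.
rank ∂_0 = 0, rank ∂_1 = 9 ⇒ b_0 = 10 − 0 − 9 = 1; all invariant factors of ∂_1 are 1 so no torsion. So H_0 = Z.

H_0 ≅ Z.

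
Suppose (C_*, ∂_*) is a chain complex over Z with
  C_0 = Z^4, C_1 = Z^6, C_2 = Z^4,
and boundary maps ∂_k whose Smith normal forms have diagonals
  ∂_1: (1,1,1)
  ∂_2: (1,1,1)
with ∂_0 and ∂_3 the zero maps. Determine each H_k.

H_0: b_0 = 4 − 0 − 3 = 1; torsion from ∂_1 factors > 1: none. So H_0 ≅ Z.
H_1: b_1 = 6 − 3 − 3 = 0; torsion from ∂_2 factors > 1: none. So H_1 ≅ 0.
H_2: b_2 = 4 − 3 − 0 = 1; torsion from ∂_3 factors > 1: none. So H_2 ≅ Z.

H_0 ≅ Z,  H_1 = 0,  H_2 ≅ Z.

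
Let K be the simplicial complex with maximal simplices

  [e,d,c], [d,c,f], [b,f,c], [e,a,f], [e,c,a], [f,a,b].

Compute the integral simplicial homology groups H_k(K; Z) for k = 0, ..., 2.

K has 6 vertices, 12 edges, 6 triangles.
rank ∂_0 = 0, rank ∂_1 = 5 ⇒ b_0 = 6 − 0 − 5 = 1; all invariant factors of ∂_1 are 1 so no torsion. So H_0 ≅ Z.
rank ∂_1 = 5, rank ∂_2 = 6 ⇒ b_1 = 12 − 5 − 6 = 1; all invariant factors of ∂_2 are 1 so no torsion. So H_1 ≅ Z.
rank ∂_2 = 6, rank ∂_3 = 0 ⇒ b_2 = 6 − 6 − 0 = 0. So H_2 ≅ 0.

H_0 = Z,  H_1 = Z,  H_2 = 0.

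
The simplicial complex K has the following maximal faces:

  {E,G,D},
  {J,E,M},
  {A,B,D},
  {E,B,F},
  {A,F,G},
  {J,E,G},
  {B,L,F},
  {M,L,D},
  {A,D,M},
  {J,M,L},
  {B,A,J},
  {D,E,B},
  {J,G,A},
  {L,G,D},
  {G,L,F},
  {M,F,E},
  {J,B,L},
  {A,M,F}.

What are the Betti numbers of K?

b_0 = 1, b_1 = 2, b_2 = 1.

Take the total order A < B < D < E < F < G < J < L < M on the vertex set. Then K (dimension 2) consists of the simplices:

  0-simplices (9): A, B, D, E, F, G, J, L, M
  1-simplices (27): AB, AD, AF, AG, AJ, AM, BD, BE, BF, BJ, BL, DE, DG, DL, DM, EF, EG, EJ, EM, FG, FL, FM, GJ, GL, JL, JM, LM
  2-simplices (18): ABD, ABJ, ADM, AFG, AFM, AGJ, BDE, BEF, BFL, BJL, DEG, DGL, DLM, EFM, EGJ, EJM, FGL, JLM

giving chain groups C_0 ≅ Z^9, C_1 ≅ Z^27, C_2 ≅ Z^18.

The boundary map ∂_1: C_1 → C_0 maps an edge to its endpoints' difference, ∂[p,q] = q − p. For instance
  ∂BF = F − B.
This gives a 9×27 integer matrix of rank 8; reducing to Smith normal form yields diagonal entries (1,1,1,1,1,1,1,1).

∂_2: C_2 → C_1 sends each 2-simplex [p,q,r] to [q,r] − [p,r] + [p,q]. For instance
  ∂BJL = JL − BL + BJ,
  ∂ABJ = BJ − AJ + AB.
This gives a 27×18 integer matrix of rank 17; reducing to Smith normal form yields diagonal entries (1,1,1,1,1,1,1,1,1,1,1,1,1,1,1,1,1).

From H_k ≅ ker(∂_k) / im(∂_{k+1}) we obtain:

  H_0: rank C_0 − rank ∂_1 = 9 − 8 = 1, and the invariant factors of ∂_1 are all 1, so H_0 ≅ Z.
  H_1: rank ker ∂_1 − rank ∂_2 = (27 − 8) − 17 = 2, and the invariant factors of ∂_2 are all 1, so H_1 ≅ Z^2.
  H_2: rank ker ∂_2 − rank ∂_3 = (18 − 17) − 0 = 1, and there is no ∂_3, so H_2 ≅ Z.

Hence the Betti numbers are b_0 = 1, b_1 = 2, b_2 = 1.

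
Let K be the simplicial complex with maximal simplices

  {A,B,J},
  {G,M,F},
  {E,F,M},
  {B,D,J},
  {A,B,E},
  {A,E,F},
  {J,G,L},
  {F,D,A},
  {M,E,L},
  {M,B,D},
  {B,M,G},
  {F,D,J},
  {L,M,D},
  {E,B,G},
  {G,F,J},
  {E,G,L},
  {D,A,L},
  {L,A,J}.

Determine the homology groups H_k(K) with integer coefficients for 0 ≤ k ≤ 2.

Order the vertices as A < B < D < E < F < G < J < L < M. Listing each simplex with vertices in this order, K has dimension 2 with simplices:

  0-simplices (9): A, B, D, E, F, G, J, L, M
  1-simplices (27): AB, AD, AE, AF, AJ, AL, BD, BE, BG, BJ, BM, DF, DJ, DL, DM, EF, EG, EL, EM, FG, FJ, FM, GJ, GL, GM, JL, LM
  2-simplices (18): ABE, ABJ, ADF, ADL, AEF, AJL, BDJ, BDM, BEG, BGM, DFJ, DLM, EFM, EGL, ELM, FGJ, FGM, GJL

so the chain groups are C_0 ≅ Z^9, C_1 ≅ Z^27, C_2 ≅ Z^18.

Boundary ∂_1: C_1 → C_0 sends each edge [p,q] (with p < q) to q − p.
This gives a 9×27 integer matrix of rank 8; reducing to Smith normal form yields diagonal entries (1,1,1,1,1,1,1,1).

The boundary map ∂_2: C_2 → C_1 acts by ∂[p,q,r] = [q,r] − [p,r] + [p,q]. For instance
  ∂ABJ = BJ − AJ + AB,
  ∂AEF = EF − AF + AE.
This gives a 27×18 integer matrix of rank 18; reducing to Smith normal form yields diagonal entries (1,1,1,1,1,1,1,1,1,1,1,1,1,1,1,1,1,2).

Computing H_k = (kernel of ∂_k) / (image of ∂_{k+1}):

  H_0: rank C_0 − rank ∂_1 = 9 − 8 = 1, and the invariant factors of ∂_1 are all 1, so H_0 ≅ Z.
  H_1: rank ker ∂_1 − rank ∂_2 = (27 − 8) − 18 = 1, and ∂_2 has invariant factor 2 > 1, so H_1 ≅ Z ⊕ Z/2.
  H_2: rank ker ∂_2 − rank ∂_3 = (18 − 18) − 0 = 0, and there is no ∂_3, so H_2 ≅ 0.

H_0 = Z,  H_1 = Z ⊕ Z/2,  H_2 = 0.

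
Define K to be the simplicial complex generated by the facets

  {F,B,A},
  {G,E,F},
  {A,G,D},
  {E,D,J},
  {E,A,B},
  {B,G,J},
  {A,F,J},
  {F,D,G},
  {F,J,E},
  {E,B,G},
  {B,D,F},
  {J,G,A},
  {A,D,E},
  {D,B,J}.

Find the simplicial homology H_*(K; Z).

H_0 = Z,  H_1 = Z^2,  H_2 = Z.

Fix the vertex order A < B < D < E < F < G < J and write every simplex with vertices in increasing order. Then dim K = 2 and the simplices of K are:

  0-simplices (7): A, B, D, E, F, G, J
  1-simplices (21): AB, AD, AE, AF, AG, AJ, BD, BE, BF, BG, BJ, DE, DF, DG, DJ, EF, EG, EJ, FG, FJ, GJ
  2-simplices (14): ABE, ABF, ADE, ADG, AFJ, AGJ, BDF, BDJ, BEG, BGJ, DEJ, DFG, EFG, EFJ

Hence C_0 ≅ Z^7, C_1 ≅ Z^21, C_2 ≅ Z^14.

Boundary ∂_1: C_1 → C_0 sends each edge [p,q] (with p < q) to q − p.
The resulting 7×21 matrix has rank 6, and its Smith normal form has invariant factors (1,1,1,1,1,1).

∂_2: C_2 → C_1 maps a triangle to the signed sum of its edges. For instance
  ∂ADG = DG − AG + AD,
  ∂BGJ = GJ − BJ + BG.
As a 21×14 matrix over Z this has rank 13, with invariant factors (1,1,1,1,1,1,1,1,1,1,1,1,1).

Reading off H_k = ker ∂_k / im ∂_{k+1}:

  H_0: rank C_0 − rank ∂_1 = 7 − 6 = 1, and the invariant factors of ∂_1 are all 1, so H_0 ≅ Z.
  H_1: rank ker ∂_1 − rank ∂_2 = (21 − 6) − 13 = 2, and the invariant factors of ∂_2 are all 1, so H_1 ≅ Z^2.
  H_2: rank ker ∂_2 − rank ∂_3 = (14 − 13) − 0 = 1, and there is no ∂_3, so H_2 ≅ Z.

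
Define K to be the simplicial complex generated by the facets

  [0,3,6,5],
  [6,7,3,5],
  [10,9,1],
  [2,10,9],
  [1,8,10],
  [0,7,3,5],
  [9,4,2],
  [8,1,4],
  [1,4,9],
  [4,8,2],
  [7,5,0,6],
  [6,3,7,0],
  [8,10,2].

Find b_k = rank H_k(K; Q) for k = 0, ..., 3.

We work with the vertex ordering 0 < 1 < 2 < 3 < 4 < 5 < 6 < 7 < 8 < 9 < 10. The simplices of K, each written with vertices in increasing order, are:

  0-simplices (11): [0], [1], [2], [3], [4], [5], [6], [7], [8], [9], [10]
  1-simplices (22): [0,3], [0,5], [0,6], [0,7], [1,4], [1,8], [1,9], [1,10], [2,4], [2,8], [2,9], [2,10], [3,5], [3,6], [3,7], [4,8], [4,9], [5,6], [5,7], [6,7], [8,10], [9,10]
  2-simplices (18): (18 of them)
  3-simplices (5): [0,3,5,6], [0,3,5,7], [0,3,6,7], [0,5,6,7], [3,5,6,7]

giving chain groups C_0 ≅ Z^11, C_1 ≅ Z^22, C_2 ≅ Z^18, C_3 ≅ Z^5.

The boundary map ∂_1: C_1 → C_0 sends each edge [p,q] (with p < q) to q − p. For instance
  ∂[0,3] = [3] − [0].
The 11×22 boundary matrix has rank 9 and Smith normal form diag(1,1,1,1,1,1,1,1,1).

Boundary ∂_2: C_2 → C_1 acts by ∂[p,q,r] = [q,r] − [p,r] + [p,q]. For instance
  ∂[3,5,7] = [5,7] − [3,7] + [3,5],
  ∂[1,9,10] = [9,10] − [1,10] + [1,9].
As a 22×18 matrix over Z this has rank 13, with invariant factors (1,1,1,1,1,1,1,1,1,1,1,1,1).

∂_3: C_3 → C_2 sends each 3-simplex σ to the alternating sum Σ_i (−1)^i (σ with its i-th vertex removed). For instance
  ∂[3,5,6,7] = [5,6,7] − [3,6,7] + [3,5,7] − [3,5,6],
  ∂[0,5,6,7] = [5,6,7] − [0,6,7] + [0,5,7] − [0,5,6].
As a 18×5 matrix over Z this has rank 4, with invariant factors (1,1,1,1).

From H_k ≅ ker(∂_k) / im(∂_{k+1}) we obtain:

  H_0: rank C_0 − rank ∂_1 = 11 − 9 = 2, and the invariant factors of ∂_1 are all 1, so H_0 = Z^2.
  H_1: rank ker ∂_1 − rank ∂_2 = (22 − 9) − 13 = 0, and the invariant factors of ∂_2 are all 1, so H_1 = 0.
  H_2: rank ker ∂_2 − rank ∂_3 = (18 − 13) − 4 = 1, and the invariant factors of ∂_3 are all 1, so H_2 = Z.
  H_3: rank ker ∂_3 − rank ∂_4 = (5 − 4) − 0 = 1, and there is no ∂_4, so H_3 = Z.

(K is a triangulation of the disjoint union of the 3-sphere S^3 and the 2-sphere S^2.)

Hence the Betti numbers are b_0 = 2, b_1 = 0, b_2 = 1, b_3 = 1.

b_0 = 2, b_1 = 0, b_2 = 1, b_3 = 1.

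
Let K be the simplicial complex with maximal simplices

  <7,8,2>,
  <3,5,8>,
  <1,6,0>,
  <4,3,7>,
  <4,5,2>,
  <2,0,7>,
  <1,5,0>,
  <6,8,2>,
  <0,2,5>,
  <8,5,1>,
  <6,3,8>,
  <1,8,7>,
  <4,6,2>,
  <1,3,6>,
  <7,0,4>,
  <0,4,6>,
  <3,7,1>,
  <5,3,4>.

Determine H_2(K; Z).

H_2 ≅ 0.

Take the total order 0 < 1 < 2 < 3 < 4 < 5 < 6 < 7 < 8 on the vertex set. Then K (dimension 2) consists of the simplices:

  0-simplices (9): [0], [1], [2], [3], [4], [5], [6], [7], [8]
  1-simplices (27): (27 of them)
  2-simplices (18): [0,1,5], [0,1,6], [0,2,5], [0,2,7], [0,4,6], [0,4,7], [1,3,6], [1,3,7], [1,5,8], [1,7,8], [2,4,5], [2,4,6], [2,6,8], [2,7,8], [3,4,5], [3,4,7], [3,5,8], [3,6,8]

so the chain groups are C_0 ≅ Z^9, C_1 ≅ Z^27, C_2 ≅ Z^18.

Boundary ∂_1: C_1 → C_0 maps an edge to its endpoints' difference, ∂[p,q] = q − p. For instance
  ∂[0,1] = [1] − [0].
The 9×27 boundary matrix has rank 8 and Smith normal form diag(1,1,1,1,1,1,1,1).

Boundary ∂_2: C_2 → C_1 acts by ∂[p,q,r] = [q,r] − [p,r] + [p,q]. For instance
  ∂[3,6,8] = [6,8] − [3,8] + [3,6],
  ∂[2,7,8] = [7,8] − [2,8] + [2,7].
As a 27×18 matrix over Z this has rank 18, with invariant factors (1,1,1,1,1,1,1,1,1,1,1,1,1,1,1,1,1,2).

Computing H_k = (kernel of ∂_k) / (image of ∂_{k+1}):

  H_2: rank ker ∂_2 − rank ∂_3 = (18 − 18) − 0 = 0, and there is no ∂_3, so H_2 = 0.

(K is a triangulation of the Klein bottle.)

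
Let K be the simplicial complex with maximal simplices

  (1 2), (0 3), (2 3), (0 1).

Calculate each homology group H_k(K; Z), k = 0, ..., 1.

H_0 = Z,  H_1 = Z.

Take the total order 0 < 1 < 2 < 3 on the vertex set. Then K (dimension 1) consists of the simplices:

  0-simplices (4): [0], [1], [2], [3]
  1-simplices (4): [0,1], [0,3], [1,2], [2,3]

so the chain groups are C_0 ≅ Z^4, C_1 ≅ Z^4.

The boundary map ∂_1: C_1 → C_0 is given by ∂[p,q] = [q] − [p].
The 4×4 boundary matrix has rank 3 and Smith normal form diag(1,1,1).

From H_k ≅ ker(∂_k) / im(∂_{k+1}) we obtain:

  H_0: rank C_0 − rank ∂_1 = 4 − 3 = 1, and the invariant factors of ∂_1 are all 1, so H_0 ≅ Z.
  H_1: rank ker ∂_1 − rank ∂_2 = (4 − 3) − 0 = 1, and there is no ∂_2, so H_1 ≅ Z.

As a check, the Euler characteristic is 4 − 4 = 0, which agrees with 1 − 1 = 0.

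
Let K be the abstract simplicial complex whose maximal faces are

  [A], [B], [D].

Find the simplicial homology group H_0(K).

We work with the vertex ordering A < B < D. The simplices of K, each written with vertices in increasing order, are:

  0-simplices (3): A, B, D

Hence C_0 ≅ Z^3.

From H_k ≅ ker(∂_k) / im(∂_{k+1}) we obtain:

  H_0: rank C_0 − rank ∂_1 = 3 − 0 = 3, and there is no ∂_1, so H_0 = Z^3.

(K is a triangulation of a set of 3 points.)

H_0 ≅ Z^3.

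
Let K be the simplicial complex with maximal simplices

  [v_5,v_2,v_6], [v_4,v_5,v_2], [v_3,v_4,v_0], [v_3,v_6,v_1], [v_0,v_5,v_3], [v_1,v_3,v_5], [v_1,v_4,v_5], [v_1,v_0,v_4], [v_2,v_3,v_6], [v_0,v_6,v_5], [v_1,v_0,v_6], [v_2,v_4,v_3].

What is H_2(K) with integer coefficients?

H_2 ≅ 0.

Order the vertices as v_0 < v_1 < v_2 < v_3 < v_4 < v_5 < v_6. Listing each simplex with vertices in this order, K has dimension 2 with simplices:

  0-simplices (7): [v_0], [v_1], [v_2], [v_3], [v_4], [v_5], [v_6]
  1-simplices (18): (18 of them)
  2-simplices (12): (12 of them)

giving chain groups C_0 ≅ Z^7, C_1 ≅ Z^18, C_2 ≅ Z^12.

The boundary map ∂_1: C_1 → C_0 maps an edge to its endpoints' difference, ∂[p,q] = q − p.
The 7×18 boundary matrix has rank 6 and Smith normal form diag(1,1,1,1,1,1).

Boundary ∂_2: C_2 → C_1 acts by ∂[p,q,r] = [q,r] − [p,r] + [p,q]. For instance
  ∂[v_0,v_1,v_4] = [v_1,v_4] − [v_0,v_4] + [v_0,v_1],
  ∂[v_2,v_5,v_6] = [v_5,v_6] − [v_2,v_6] + [v_2,v_5].
The resulting 18×12 matrix has rank 12, and its Smith normal form has invariant factors (1,1,1,1,1,1,1,1,1,1,1,2).

Reading off H_k = ker ∂_k / im ∂_{k+1}:

  H_2: rank ker ∂_2 − rank ∂_3 = (12 − 12) − 0 = 0, and there is no ∂_3, so H_2 ≅ 0.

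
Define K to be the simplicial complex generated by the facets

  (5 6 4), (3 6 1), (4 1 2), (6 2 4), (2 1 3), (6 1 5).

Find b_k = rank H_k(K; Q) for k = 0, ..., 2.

b_0 = 1, b_1 = 1, b_2 = 0.

Fix the vertex order 1 < 2 < 3 < 4 < 5 < 6 and write every simplex with vertices in increasing order. Then dim K = 2 and the simplices of K are:

  0-simplices (6): [1], [2], [3], [4], [5], [6]
  1-simplices (12): [1,2], [1,3], [1,4], [1,5], [1,6], [2,3], [2,4], [2,6], [3,6], [4,5], [4,6], [5,6]
  2-simplices (6): [1,2,3], [1,2,4], [1,3,6], [1,5,6], [2,4,6], [4,5,6]

so the chain groups are C_0 ≅ Z^6, C_1 ≅ Z^12, C_2 ≅ Z^6.

The boundary map ∂_1: C_1 → C_0 is given by ∂[p,q] = [q] − [p].
The 6×12 boundary matrix has rank 5 and Smith normal form diag(1,1,1,1,1).

Boundary ∂_2: C_2 → C_1 acts by ∂[p,q,r] = [q,r] − [p,r] + [p,q]. For instance
  ∂[1,3,6] = [3,6] − [1,6] + [1,3],
  ∂[2,4,6] = [4,6] − [2,6] + [2,4].
As a 12×6 matrix over Z this has rank 6, with invariant factors (1,1,1,1,1,1).

Now H_k = ker ∂_k / im ∂_{k+1}, so:

  H_0: rank C_0 − rank ∂_1 = 6 − 5 = 1, and the invariant factors of ∂_1 are all 1, so H_0 = Z.
  H_1: rank ker ∂_1 − rank ∂_2 = (12 − 5) − 6 = 1, and the invariant factors of ∂_2 are all 1, so H_1 = Z.
  H_2: rank ker ∂_2 − rank ∂_3 = (6 − 6) − 0 = 0, and there is no ∂_3, so H_2 = 0.

As a check, the Euler characteristic is 6 − 12 + 6 = 0, which agrees with 1 − 1 + 0 = 0.
(K is a triangulation of the cylinder S^1 x I.)

Hence the Betti numbers are b_0 = 1, b_1 = 1, b_2 = 0.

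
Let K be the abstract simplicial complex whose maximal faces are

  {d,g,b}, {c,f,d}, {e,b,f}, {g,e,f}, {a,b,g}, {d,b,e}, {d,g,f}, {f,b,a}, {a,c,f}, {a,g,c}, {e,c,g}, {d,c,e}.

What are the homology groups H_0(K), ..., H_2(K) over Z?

H_0 = Z,  H_1 = Z/2,  H_2 = 0.

K has 7 vertices, 18 edges, 12 triangles.
rank ∂_0 = 0, rank ∂_1 = 6 ⇒ b_0 = 7 − 0 − 6 = 1; all invariant factors of ∂_1 are 1 so no torsion. So H_0 ≅ Z.
rank ∂_1 = 6, rank ∂_2 = 12 ⇒ b_1 = 18 − 6 − 12 = 0; ∂_2 has invariant factor(s) [2] giving torsion. So H_1 ≅ Z/2.
rank ∂_2 = 12, rank ∂_3 = 0 ⇒ b_2 = 12 − 12 − 0 = 0. So H_2 ≅ 0.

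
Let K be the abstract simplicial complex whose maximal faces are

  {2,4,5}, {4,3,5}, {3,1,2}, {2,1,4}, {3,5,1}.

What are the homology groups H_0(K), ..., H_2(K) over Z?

Take the total order 1 < 2 < 3 < 4 < 5 on the vertex set. Then K (dimension 2) consists of the simplices:

  0-simplices (5): [1], [2], [3], [4], [5]
  1-simplices (10): [1,2], [1,3], [1,4], [1,5], [2,3], [2,4], [2,5], [3,4], [3,5], [4,5]
  2-simplices (5): [1,2,3], [1,2,4], [1,3,5], [2,4,5], [3,4,5]

giving chain groups C_0 ≅ Z^5, C_1 ≅ Z^10, C_2 ≅ Z^5.

Boundary ∂_1: C_1 → C_0 maps an edge to its endpoints' difference, ∂[p,q] = q − p. For instance
  ∂[3,4] = [4] − [3].
The 5×10 boundary matrix has rank 4 and Smith normal form diag(1,1,1,1).

∂_2: C_2 → C_1 sends each 2-simplex [p,q,r] to [q,r] − [p,r] + [p,q]. For instance
  ∂[1,2,4] = [2,4] − [1,4] + [1,2],
  ∂[1,3,5] = [3,5] − [1,5] + [1,3].
This gives a 10×5 integer matrix of rank 5; reducing to Smith normal form yields diagonal entries (1,1,1,1,1).

From H_k ≅ ker(∂_k) / im(∂_{k+1}) we obtain:

  H_0: rank C_0 − rank ∂_1 = 5 − 4 = 1, and the invariant factors of ∂_1 are all 1, so H_0 = Z.
  H_1: rank ker ∂_1 − rank ∂_2 = (10 − 4) − 5 = 1, and the invariant factors of ∂_2 are all 1, so H_1 = Z.
  H_2: rank ker ∂_2 − rank ∂_3 = (5 − 5) − 0 = 0, and there is no ∂_3, so H_2 = 0.

(K is a triangulation of the Möbius band.)

H_0 ≅ Z,  H_1 ≅ Z,  H_2 = 0.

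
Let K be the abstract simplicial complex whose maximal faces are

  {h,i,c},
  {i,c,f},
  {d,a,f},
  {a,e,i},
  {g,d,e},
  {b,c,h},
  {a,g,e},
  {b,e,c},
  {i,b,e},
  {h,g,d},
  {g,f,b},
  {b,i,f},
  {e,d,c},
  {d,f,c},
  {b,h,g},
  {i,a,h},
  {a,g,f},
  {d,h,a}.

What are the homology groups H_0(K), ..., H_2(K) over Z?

H_0 ≅ Z,  H_1 ≅ Z ⊕ Z/2,  H_2 = 0.

K has 9 vertices, 27 edges, 18 triangles.
rank ∂_0 = 0, rank ∂_1 = 8 ⇒ b_0 = 9 − 0 − 8 = 1; all invariant factors of ∂_1 are 1 so no torsion. So H_0 = Z.
rank ∂_1 = 8, rank ∂_2 = 18 ⇒ b_1 = 27 − 8 − 18 = 1; ∂_2 has invariant factor(s) [2] giving torsion. So H_1 = Z ⊕ Z/2.
rank ∂_2 = 18, rank ∂_3 = 0 ⇒ b_2 = 18 − 18 − 0 = 0. So H_2 = 0.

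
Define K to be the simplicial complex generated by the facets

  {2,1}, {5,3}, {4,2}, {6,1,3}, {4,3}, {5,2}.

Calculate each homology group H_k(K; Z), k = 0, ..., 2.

Fix the vertex order 1 < 2 < 3 < 4 < 5 < 6 and write every simplex with vertices in increasing order. Then dim K = 2 and the simplices of K are:

  0-simplices (6): [1], [2], [3], [4], [5], [6]
  1-simplices (8): [1,2], [1,3], [1,6], [2,4], [2,5], [3,4], [3,5], [3,6]
  2-simplices (1): [1,3,6]

so the chain groups are C_0 ≅ Z^6, C_1 ≅ Z^8, C_2 ≅ Z^1.

∂_1: C_1 → C_0 maps an edge to its endpoints' difference, ∂[p,q] = q − p. For instance
  ∂[3,4] = [4] − [3].
As a 6×8 matrix over Z this has rank 5, with invariant factors (1,1,1,1,1).

∂_2: C_2 → C_1 sends each 2-simplex [p,q,r] to [q,r] − [p,r] + [p,q]. For instance
  ∂[1,3,6] = [3,6] − [1,6] + [1,3].
The resulting 8×1 matrix has rank 1, and its Smith normal form has invariant factors (1).

From H_k ≅ ker(∂_k) / im(∂_{k+1}) we obtain:

  H_0: rank C_0 − rank ∂_1 = 6 − 5 = 1, and the invariant factors of ∂_1 are all 1, so H_0 = Z.
  H_1: rank ker ∂_1 − rank ∂_2 = (8 − 5) − 1 = 2, and the invariant factors of ∂_2 are all 1, so H_1 = Z^2.
  H_2: rank ker ∂_2 − rank ∂_3 = (1 − 1) − 0 = 0, and there is no ∂_3, so H_2 = 0.

As a check, the Euler characteristic is 6 − 8 + 1 = -1, which agrees with 1 − 2 + 0 = -1.

H_0 = Z,  H_1 = Z^2,  H_2 = 0.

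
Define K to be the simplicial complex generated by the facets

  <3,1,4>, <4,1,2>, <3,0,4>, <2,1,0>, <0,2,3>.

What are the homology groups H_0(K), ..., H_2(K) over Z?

Take the total order 0 < 1 < 2 < 3 < 4 on the vertex set. Then K (dimension 2) consists of the simplices:

  0-simplices (5): [0], [1], [2], [3], [4]
  1-simplices (10): [0,1], [0,2], [0,3], [0,4], [1,2], [1,3], [1,4], [2,3], [2,4], [3,4]
  2-simplices (5): [0,1,2], [0,2,3], [0,3,4], [1,2,4], [1,3,4]

giving chain groups C_0 ≅ Z^5, C_1 ≅ Z^10, C_2 ≅ Z^5.

Boundary ∂_1: C_1 → C_0 is given by ∂[p,q] = [q] − [p].
The 5×10 boundary matrix has rank 4 and Smith normal form diag(1,1,1,1).

∂_2: C_2 → C_1 maps a triangle to the signed sum of its edges. For instance
  ∂[1,3,4] = [3,4] − [1,4] + [1,3],
  ∂[0,1,2] = [1,2] − [0,2] + [0,1].
The 10×5 boundary matrix has rank 5 and Smith normal form diag(1,1,1,1,1).

Reading off H_k = ker ∂_k / im ∂_{k+1}:

  H_0: rank C_0 − rank ∂_1 = 5 − 4 = 1, and the invariant factors of ∂_1 are all 1, so H_0 = Z.
  H_1: rank ker ∂_1 − rank ∂_2 = (10 − 4) − 5 = 1, and the invariant factors of ∂_2 are all 1, so H_1 = Z.
  H_2: rank ker ∂_2 − rank ∂_3 = (5 − 5) − 0 = 0, and there is no ∂_3, so H_2 = 0.

As a check, the Euler characteristic is 5 − 10 + 5 = 0, which agrees with 1 − 1 + 0 = 0.

H_0 ≅ Z,  H_1 ≅ Z,  H_2 = 0.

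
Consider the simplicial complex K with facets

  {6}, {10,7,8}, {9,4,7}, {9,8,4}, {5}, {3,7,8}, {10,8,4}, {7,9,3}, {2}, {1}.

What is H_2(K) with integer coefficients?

Order the vertices as 1 < 2 < 3 < 4 < 5 < 6 < 7 < 8 < 9 < 10. Listing each simplex with vertices in this order, K has dimension 2 with simplices:

  0-simplices (10): [1], [2], [3], [4], [5], [6], [7], [8], [9], [10]
  1-simplices (12): [3,7], [3,8], [3,9], [4,7], [4,8], [4,9], [4,10], [7,8], [7,9], [7,10], [8,9], [8,10]
  2-simplices (6): [3,7,8], [3,7,9], [4,7,9], [4,8,9], [4,8,10], [7,8,10]

giving chain groups C_0 ≅ Z^10, C_1 ≅ Z^12, C_2 ≅ Z^6.

∂_1: C_1 → C_0 sends each edge [p,q] (with p < q) to q − p. For instance
  ∂[4,10] = [10] − [4].
This gives a 10×12 integer matrix of rank 5; reducing to Smith normal form yields diagonal entries (1,1,1,1,1).

Boundary ∂_2: C_2 → C_1 acts by ∂[p,q,r] = [q,r] − [p,r] + [p,q]. For instance
  ∂[7,8,10] = [8,10] − [7,10] + [7,8],
  ∂[4,8,10] = [8,10] − [4,10] + [4,8].
This gives a 12×6 integer matrix of rank 6; reducing to Smith normal form yields diagonal entries (1,1,1,1,1,1).

Computing H_k = (kernel of ∂_k) / (image of ∂_{k+1}):

  H_2: rank ker ∂_2 − rank ∂_3 = (6 − 6) − 0 = 0, and there is no ∂_3, so H_2 ≅ 0.

H_2 = 0.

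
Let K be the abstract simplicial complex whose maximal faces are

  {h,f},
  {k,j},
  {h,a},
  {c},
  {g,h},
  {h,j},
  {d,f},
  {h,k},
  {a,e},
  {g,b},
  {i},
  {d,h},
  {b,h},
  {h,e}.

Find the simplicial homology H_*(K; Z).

We work with the vertex ordering a < b < c < d < e < f < g < h < i < j < k. The simplices of K, each written with vertices in increasing order, are:

  0-simplices (11): a, b, c, d, e, f, g, h, i, j, k
  1-simplices (12): ae, ah, bg, bh, df, dh, eh, fh, gh, hj, hk, jk

so the chain groups are C_0 ≅ Z^11, C_1 ≅ Z^12.

Boundary ∂_1: C_1 → C_0 sends each edge [p,q] (with p < q) to q − p. For instance
  ∂jk = k − j.
The resulting 11×12 matrix has rank 8, and its Smith normal form has invariant factors (1,1,1,1,1,1,1,1).

Reading off H_k = ker ∂_k / im ∂_{k+1}:

  H_0: rank C_0 − rank ∂_1 = 11 − 8 = 3, and the invariant factors of ∂_1 are all 1, so H_0 ≅ Z^3.
  H_1: rank ker ∂_1 − rank ∂_2 = (12 − 8) − 0 = 4, and there is no ∂_2, so H_1 ≅ Z^4.

H_0 = Z^3,  H_1 = Z^4.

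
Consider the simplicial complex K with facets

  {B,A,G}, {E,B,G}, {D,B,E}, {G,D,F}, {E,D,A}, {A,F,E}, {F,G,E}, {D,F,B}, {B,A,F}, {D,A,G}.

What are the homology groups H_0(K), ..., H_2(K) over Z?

H_0 ≅ Z,  H_1 ≅ Z/2,  H_2 = 0.

Fix the vertex order A < B < D < E < F < G and write every simplex with vertices in increasing order. Then dim K = 2 and the simplices of K are:

  0-simplices (6): A, B, D, E, F, G
  1-simplices (15): AB, AD, AE, AF, AG, BD, BE, BF, BG, DE, DF, DG, EF, EG, FG
  2-simplices (10): ABF, ABG, ADE, ADG, AEF, BDE, BDF, BEG, DFG, EFG

Hence C_0 ≅ Z^6, C_1 ≅ Z^15, C_2 ≅ Z^10.

Boundary ∂_1: C_1 → C_0 maps an edge to its endpoints' difference, ∂[p,q] = q − p. For instance
  ∂AE = E − A.
The resulting 6×15 matrix has rank 5, and its Smith normal form has invariant factors (1,1,1,1,1).

∂_2: C_2 → C_1 acts by ∂[p,q,r] = [q,r] − [p,r] + [p,q]. For instance
  ∂DFG = FG − DG + DF,
  ∂AEF = EF − AF + AE.
The 15×10 boundary matrix has rank 10 and Smith normal form diag(1,1,1,1,1,1,1,1,1,2).

From H_k ≅ ker(∂_k) / im(∂_{k+1}) we obtain:

  H_0: rank C_0 − rank ∂_1 = 6 − 5 = 1, and the invariant factors of ∂_1 are all 1, so H_0 = Z.
  H_1: rank ker ∂_1 − rank ∂_2 = (15 − 5) − 10 = 0, and ∂_2 has invariant factor 2 > 1, so H_1 = Z/2.
  H_2: rank ker ∂_2 − rank ∂_3 = (10 − 10) − 0 = 0, and there is no ∂_3, so H_2 = 0.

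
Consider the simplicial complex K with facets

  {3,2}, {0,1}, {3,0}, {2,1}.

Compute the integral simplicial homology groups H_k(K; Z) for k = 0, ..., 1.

H_0 ≅ Z,  H_1 ≅ Z.

We work with the vertex ordering 0 < 1 < 2 < 3. The simplices of K, each written with vertices in increasing order, are:

  0-simplices (4): [0], [1], [2], [3]
  1-simplices (4): [0,1], [0,3], [1,2], [2,3]

so the chain groups are C_0 ≅ Z^4, C_1 ≅ Z^4.

∂_1: C_1 → C_0 maps an edge to its endpoints' difference, ∂[p,q] = q − p. For instance
  ∂[0,3] = [3] − [0].
The resulting 4×4 matrix has rank 3, and its Smith normal form has invariant factors (1,1,1).

Reading off H_k = ker ∂_k / im ∂_{k+1}:

  H_0: rank C_0 − rank ∂_1 = 4 − 3 = 1, and the invariant factors of ∂_1 are all 1, so H_0 = Z.
  H_1: rank ker ∂_1 − rank ∂_2 = (4 − 3) − 0 = 1, and there is no ∂_2, so H_1 = Z.

(K is a triangulation of the circle S^1.)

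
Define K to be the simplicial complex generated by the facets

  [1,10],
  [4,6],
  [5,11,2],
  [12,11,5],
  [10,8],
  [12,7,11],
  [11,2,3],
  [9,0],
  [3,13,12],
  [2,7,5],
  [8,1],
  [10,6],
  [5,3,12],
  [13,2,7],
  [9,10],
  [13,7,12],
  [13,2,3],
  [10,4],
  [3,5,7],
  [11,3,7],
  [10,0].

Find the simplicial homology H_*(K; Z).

Order the vertices as 0 < 1 < 2 < 3 < 4 < 5 < 6 < 7 < 8 < 9 < 10 < 11 < 12 < 13. Listing each simplex with vertices in this order, K has dimension 2 with simplices:

  0-simplices (14): [0], [1], [2], [3], [4], [5], [6], [7], [8], [9], [10], [11], [12], [13]
  1-simplices (27): (27 of them)
  2-simplices (12): [2,3,11], [2,3,13], [2,5,7], [2,5,11], [2,7,13], [3,5,7], [3,5,12], [3,7,11], [3,12,13], [5,11,12], [7,11,12], [7,12,13]

giving chain groups C_0 ≅ Z^14, C_1 ≅ Z^27, C_2 ≅ Z^12.

Boundary ∂_1: C_1 → C_0 is given by ∂[p,q] = [q] − [p].
The resulting 14×27 matrix has rank 12, and its Smith normal form has invariant factors (1,1,1,1,1,1,1,1,1,1,1,1).

Boundary ∂_2: C_2 → C_1 acts by ∂[p,q,r] = [q,r] − [p,r] + [p,q]. For instance
  ∂[2,7,13] = [7,13] − [2,13] + [2,7],
  ∂[3,5,12] = [5,12] − [3,12] + [3,5].
As a 27×12 matrix over Z this has rank 12, with invariant factors (1,1,1,1,1,1,1,1,1,1,1,2).

Computing H_k = (kernel of ∂_k) / (image of ∂_{k+1}):

  H_0: rank C_0 − rank ∂_1 = 14 − 12 = 2, and the invariant factors of ∂_1 are all 1, so H_0 ≅ Z^2.
  H_1: rank ker ∂_1 − rank ∂_2 = (27 − 12) − 12 = 3, and ∂_2 has invariant factor 2 > 1, so H_1 ≅ Z^3 ⊕ Z/2Z.
  H_2: rank ker ∂_2 − rank ∂_3 = (12 − 12) − 0 = 0, and there is no ∂_3, so H_2 ≅ 0.

(K is a triangulation of the disjoint union of a wedge of 3 circles and the real projective plane RP^2.)

H_0 = Z^2,  H_1 = Z^3 ⊕ Z/2Z,  H_2 = 0.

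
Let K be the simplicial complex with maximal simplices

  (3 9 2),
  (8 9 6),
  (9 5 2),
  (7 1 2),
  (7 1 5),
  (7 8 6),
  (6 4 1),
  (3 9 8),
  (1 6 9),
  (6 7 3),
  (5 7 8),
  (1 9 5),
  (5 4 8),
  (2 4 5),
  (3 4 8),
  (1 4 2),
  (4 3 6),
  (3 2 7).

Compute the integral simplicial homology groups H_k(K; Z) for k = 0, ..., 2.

We work with the vertex ordering 1 < 2 < 3 < 4 < 5 < 6 < 7 < 8 < 9. The simplices of K, each written with vertices in increasing order, are:

  0-simplices (9): [1], [2], [3], [4], [5], [6], [7], [8], [9]
  1-simplices (27): (27 of them)
  2-simplices (18): [1,2,4], [1,2,7], [1,4,6], [1,5,7], [1,5,9], [1,6,9], [2,3,7], [2,3,9], [2,4,5], [2,5,9], [3,4,6], [3,4,8], [3,6,7], [3,8,9], [4,5,8], [5,7,8], [6,7,8], [6,8,9]

Hence C_0 ≅ Z^9, C_1 ≅ Z^27, C_2 ≅ Z^18.

The boundary map ∂_1: C_1 → C_0 is given by ∂[p,q] = [q] − [p].
As a 9×27 matrix over Z this has rank 8, with invariant factors (1,1,1,1,1,1,1,1).

The boundary map ∂_2: C_2 → C_1 sends each 2-simplex [p,q,r] to [q,r] − [p,r] + [p,q]. For instance
  ∂[1,4,6] = [4,6] − [1,6] + [1,4],
  ∂[1,5,9] = [5,9] − [1,9] + [1,5].
As a 27×18 matrix over Z this has rank 18, with invariant factors (1,1,1,1,1,1,1,1,1,1,1,1,1,1,1,1,1,2).

Now H_k = ker ∂_k / im ∂_{k+1}, so:

  H_0: rank C_0 − rank ∂_1 = 9 − 8 = 1, and the invariant factors of ∂_1 are all 1, so H_0 = Z.
  H_1: rank ker ∂_1 − rank ∂_2 = (27 − 8) − 18 = 1, and ∂_2 has invariant factor 2 > 1, so H_1 = Z ⊕ Z/2.
  H_2: rank ker ∂_2 − rank ∂_3 = (18 − 18) − 0 = 0, and there is no ∂_3, so H_2 = 0.

H_0 = Z,  H_1 = Z ⊕ Z/2,  H_2 = 0.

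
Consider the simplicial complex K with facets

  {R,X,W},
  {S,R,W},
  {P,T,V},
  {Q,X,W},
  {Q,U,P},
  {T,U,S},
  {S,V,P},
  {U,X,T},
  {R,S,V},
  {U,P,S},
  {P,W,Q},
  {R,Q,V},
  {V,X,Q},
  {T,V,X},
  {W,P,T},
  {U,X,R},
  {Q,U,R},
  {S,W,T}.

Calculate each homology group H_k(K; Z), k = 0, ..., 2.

H_0 = Z,  H_1 = Z ⊕ Z/2,  H_2 = 0.

We work with the vertex ordering P < Q < R < S < T < U < V < W < X. The simplices of K, each written with vertices in increasing order, are:

  0-simplices (9): P, Q, R, S, T, U, V, W, X
  1-simplices (27): PQ, PS, PT, PU, PV, PW, QR, QU, QV, QW, QX, RS, RU, RV, RW, RX, ST, SU, SV, SW, TU, TV, TW, TX, UX, VX, WX
  2-simplices (18): PQU, PQW, PSU, PSV, PTV, PTW, QRU, QRV, QVX, QWX, RSV, RSW, RUX, RWX, STU, STW, TUX, TVX

so the chain groups are C_0 ≅ Z^9, C_1 ≅ Z^27, C_2 ≅ Z^18.

The boundary map ∂_1: C_1 → C_0 maps an edge to its endpoints' difference, ∂[p,q] = q − p.
As a 9×27 matrix over Z this has rank 8, with invariant factors (1,1,1,1,1,1,1,1).

∂_2: C_2 → C_1 acts by ∂[p,q,r] = [q,r] − [p,r] + [p,q]. For instance
  ∂RSV = SV − RV + RS,
  ∂TUX = UX − TX + TU.
The resulting 27×18 matrix has rank 18, and its Smith normal form has invariant factors (1,1,1,1,1,1,1,1,1,1,1,1,1,1,1,1,1,2).

From H_k ≅ ker(∂_k) / im(∂_{k+1}) we obtain:

  H_0: rank C_0 − rank ∂_1 = 9 − 8 = 1, and the invariant factors of ∂_1 are all 1, so H_0 ≅ Z.
  H_1: rank ker ∂_1 − rank ∂_2 = (27 − 8) − 18 = 1, and ∂_2 has invariant factor 2 > 1, so H_1 ≅ Z ⊕ Z/2.
  H_2: rank ker ∂_2 − rank ∂_3 = (18 − 18) − 0 = 0, and there is no ∂_3, so H_2 ≅ 0.

As a check, the Euler characteristic is 9 − 27 + 18 = 0, which agrees with 1 − 1 + 0 = 0.
(K is a triangulation of the Klein bottle.)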